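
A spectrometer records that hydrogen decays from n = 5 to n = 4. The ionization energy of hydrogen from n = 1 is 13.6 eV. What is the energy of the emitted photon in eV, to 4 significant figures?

E_5 = −13.60/25 = −0.5440 eV and E_4 = −13.60/16 = −0.8500 eV.
The photon energy is |E_5 − E_4| = 0.3060 eV.

0.3060 eV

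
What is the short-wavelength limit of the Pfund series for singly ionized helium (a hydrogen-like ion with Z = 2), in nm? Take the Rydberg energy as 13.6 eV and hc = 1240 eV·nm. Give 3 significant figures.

570 nm

The Pfund series has lower level n_f = 5; the series limit corresponds to n_i → ∞.
ΔE_max = 13.6 × 4 / 5² = 2.176 eV.
λ_min = 1240 / 2.176 = 570 nm.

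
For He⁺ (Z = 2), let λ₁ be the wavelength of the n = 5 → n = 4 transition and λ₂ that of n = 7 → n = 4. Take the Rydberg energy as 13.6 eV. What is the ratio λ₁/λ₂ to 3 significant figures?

1.87

λ ∝ 1/ΔE ∝ 1/(1/n_f² − 1/n_i²), and the Z² and hc factors cancel in the ratio.
λ₁/λ₂ = (1/4² − 1/7²)/(1/4² − 1/5²) = 0.04209/0.02250 = 1.87.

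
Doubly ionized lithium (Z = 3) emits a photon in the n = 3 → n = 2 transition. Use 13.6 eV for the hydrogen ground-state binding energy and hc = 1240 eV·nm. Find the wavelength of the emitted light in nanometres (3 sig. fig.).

72.9 nm

For Z = 3 the level energies scale as Z², so the effective Rydberg energy is 13.6 × 9 = 122.4 eV.
ΔE = 122.4 × (1/2² − 1/3²) = 122.4 × 0.1389 = 17.00 eV.
λ = hc/ΔE = 1240 / 17.00 = 72.9 nm.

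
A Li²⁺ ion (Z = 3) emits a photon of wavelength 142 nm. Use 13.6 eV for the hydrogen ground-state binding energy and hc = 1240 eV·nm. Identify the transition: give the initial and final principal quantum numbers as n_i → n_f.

n_i = 5, n_f = 3

The photon energy is ΔE = hc/λ = 1240 / 142 = 8.732 eV.
With Z = 3, ΔE = 122.4 × (1/n_f² − 1/n_i²), so 1/n_f² − 1/n_i² = 0.07134.
Trying n_f = 3 gives 1/n_i² = 0.03977, i.e. n_i ≈ 5; this pair matches.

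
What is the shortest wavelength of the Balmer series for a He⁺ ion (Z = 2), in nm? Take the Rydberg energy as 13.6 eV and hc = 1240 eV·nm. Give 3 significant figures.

91.2 nm

The Balmer series has lower level n_f = 2; the series limit corresponds to n_i → ∞.
ΔE_max = 13.6 × 4 / 2² = 13.60 eV.
λ_min = 1240 / 13.60 = 91.2 nm.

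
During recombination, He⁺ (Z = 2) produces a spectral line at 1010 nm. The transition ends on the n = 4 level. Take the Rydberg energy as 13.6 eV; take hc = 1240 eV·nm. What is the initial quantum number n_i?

n_i = 5

The photon energy is ΔE = hc/λ = 1240 / 1010 = 1.228 eV.
With Z = 2, ΔE = 54.40 × (1/n_f² − 1/n_i²), so 1/n_f² − 1/n_i² = 0.02257.
With n_f = 4: 1/n_i² = 1/16 − 0.02257 = 0.03993, so n_i ≈ 5.00.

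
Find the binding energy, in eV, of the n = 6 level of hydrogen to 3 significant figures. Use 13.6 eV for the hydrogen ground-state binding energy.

0.378 eV

E_6 = −13.60/36 = −0.378 eV, so ionization (to E = 0) requires 0.378 eV.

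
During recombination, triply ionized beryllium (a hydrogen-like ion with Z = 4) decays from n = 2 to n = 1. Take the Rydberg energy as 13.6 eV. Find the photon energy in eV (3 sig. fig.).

163 eV

The Bohr energies scale as Z², so for Z = 4: E_n = −217.6/n² eV.
E_2 = −217.6/4 = −54.40 eV and E_1 = −217.6/1 = −217.6 eV.
The photon energy is |E_2 − E_1| = 163 eV.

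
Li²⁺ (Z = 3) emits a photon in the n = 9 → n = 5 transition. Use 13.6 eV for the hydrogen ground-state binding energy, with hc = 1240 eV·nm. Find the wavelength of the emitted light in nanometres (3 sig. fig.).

366 nm

For Z = 3 the level energies scale as Z², so the effective Rydberg energy is 13.6 × 9 = 122.4 eV.
ΔE = 122.4 × (1/5² − 1/9²) = 122.4 × 0.02765 = 3.385 eV.
λ = hc/ΔE = 1240 / 3.385 = 366 nm.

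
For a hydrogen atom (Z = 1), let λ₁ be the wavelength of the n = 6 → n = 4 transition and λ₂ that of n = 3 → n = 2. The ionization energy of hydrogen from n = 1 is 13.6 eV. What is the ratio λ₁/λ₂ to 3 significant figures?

λ ∝ 1/ΔE ∝ 1/(1/n_f² − 1/n_i²), and the Z² and hc factors cancel in the ratio.
λ₁/λ₂ = (1/2² − 1/3²)/(1/4² − 1/6²) = 0.1389/0.03472 = 4.00.

4.00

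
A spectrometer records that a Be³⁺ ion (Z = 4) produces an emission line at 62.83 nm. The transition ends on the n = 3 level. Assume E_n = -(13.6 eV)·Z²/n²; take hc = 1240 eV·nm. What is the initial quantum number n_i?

The photon energy is ΔE = hc/λ = 1240 / 62.83 = 19.74 eV.
With Z = 4, ΔE = 217.6 × (1/n_f² − 1/n_i²), so 1/n_f² − 1/n_i² = 0.09070.
With n_f = 3: 1/n_i² = 1/9 − 0.09070 = 0.02041, so n_i ≈ 7.00.

n_i = 7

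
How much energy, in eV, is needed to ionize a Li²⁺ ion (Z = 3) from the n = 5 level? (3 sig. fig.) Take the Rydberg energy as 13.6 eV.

E_n = −13.6 Z²/n² = −122.4/n² eV for Z = 3.
E_5 = −122.4/25 = −4.90 eV, so ionization (to E = 0) requires 4.90 eV.

4.90 eV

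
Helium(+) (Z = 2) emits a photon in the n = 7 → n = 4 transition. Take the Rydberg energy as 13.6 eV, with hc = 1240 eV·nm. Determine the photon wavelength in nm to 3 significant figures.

For Z = 2 the level energies scale as Z², so the effective Rydberg energy is 13.6 × 4 = 54.40 eV.
ΔE = 54.40 × (1/4² − 1/7²) = 54.40 × 0.04209 = 2.290 eV.
λ = hc/ΔE = 1240 / 2.290 = 542 nm.

542 nm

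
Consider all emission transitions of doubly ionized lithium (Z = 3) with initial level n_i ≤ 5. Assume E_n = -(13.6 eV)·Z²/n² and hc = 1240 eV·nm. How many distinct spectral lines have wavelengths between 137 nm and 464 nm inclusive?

3

Enumerate all n_i → n_f pairs with 1 ≤ n_f < n_i ≤ 5 and compute λ = 1240 / [13.6·9·(1/n_f² − 1/n_i²)].
Lines falling in [137, 464] nm: 5→3 (142.5 nm), 4→3 (208.4 nm), 5→4 (450.3 nm).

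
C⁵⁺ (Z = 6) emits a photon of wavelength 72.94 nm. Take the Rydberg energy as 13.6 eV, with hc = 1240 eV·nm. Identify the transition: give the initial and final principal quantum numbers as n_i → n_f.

n_i = 6, n_f = 4

The photon energy is ΔE = hc/λ = 1240 / 72.94 = 17.00 eV.
With Z = 6, ΔE = 489.6 × (1/n_f² − 1/n_i²), so 1/n_f² − 1/n_i² = 0.03472.
Trying n_f = 4 gives 1/n_i² = 0.02778, i.e. n_i ≈ 6; this pair matches.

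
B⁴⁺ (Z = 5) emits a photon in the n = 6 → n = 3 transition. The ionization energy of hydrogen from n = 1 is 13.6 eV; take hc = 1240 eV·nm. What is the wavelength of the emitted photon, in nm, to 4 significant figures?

For Z = 5 the level energies scale as Z², so the effective Rydberg energy is 13.6 × 25 = 340.0 eV.
ΔE = 340.0 × (1/3² − 1/6²) = 340.0 × 0.08333 = 28.33 eV.
λ = hc/ΔE = 1240 / 28.33 = 43.76 nm.

43.76 nm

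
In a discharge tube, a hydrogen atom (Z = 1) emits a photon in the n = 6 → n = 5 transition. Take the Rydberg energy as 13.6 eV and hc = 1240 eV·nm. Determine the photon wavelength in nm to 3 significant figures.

7460 nm

ΔE = 13.60 × (1/5² − 1/6²) = 13.60 × 0.01222 = 0.1662 eV.
λ = hc/ΔE = 1240 / 0.1662 = 7460 nm.
This line belongs to the Pfund series.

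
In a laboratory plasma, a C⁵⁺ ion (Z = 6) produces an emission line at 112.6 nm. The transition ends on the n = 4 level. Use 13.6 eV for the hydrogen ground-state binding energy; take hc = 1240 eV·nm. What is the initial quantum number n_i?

The photon energy is ΔE = hc/λ = 1240 / 112.6 = 11.01 eV.
With Z = 6, ΔE = 489.6 × (1/n_f² − 1/n_i²), so 1/n_f² − 1/n_i² = 0.02249.
With n_f = 4: 1/n_i² = 1/16 − 0.02249 = 0.04001, so n_i ≈ 5.00.

n_i = 5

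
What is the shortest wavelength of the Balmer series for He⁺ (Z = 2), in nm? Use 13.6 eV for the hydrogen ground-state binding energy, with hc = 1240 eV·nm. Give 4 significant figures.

91.18 nm

The Balmer series has lower level n_f = 2; the series limit corresponds to n_i → ∞.
ΔE_max = 13.6 × 4 / 2² = 13.60 eV.
λ_min = 1240 / 13.60 = 91.18 nm.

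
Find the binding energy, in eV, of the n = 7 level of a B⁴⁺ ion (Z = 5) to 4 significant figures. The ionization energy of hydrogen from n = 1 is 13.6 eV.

E_n = −13.6 Z²/n² = −340.0/n² eV for Z = 5.
E_7 = −340.0/49 = −6.939 eV, so ionization (to E = 0) requires 6.939 eV.

6.939 eV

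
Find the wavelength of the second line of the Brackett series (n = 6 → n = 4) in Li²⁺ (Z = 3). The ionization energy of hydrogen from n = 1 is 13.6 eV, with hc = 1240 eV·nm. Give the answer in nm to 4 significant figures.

The Brackett series terminates on n_f = 4; the second line has n_i = 4+2 = 6.
ΔE = 122.4 × (1/4² − 1/6²) = 4.250 eV.
λ = 1240 / 4.250 = 291.8 nm.

291.8 nm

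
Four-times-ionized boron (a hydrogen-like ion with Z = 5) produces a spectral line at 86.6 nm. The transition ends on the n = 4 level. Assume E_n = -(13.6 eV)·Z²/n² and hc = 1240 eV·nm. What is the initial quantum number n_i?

The photon energy is ΔE = hc/λ = 1240 / 86.6 = 14.32 eV.
With Z = 5, ΔE = 340.0 × (1/n_f² − 1/n_i²), so 1/n_f² − 1/n_i² = 0.04211.
With n_f = 4: 1/n_i² = 1/16 − 0.04211 = 0.02039, so n_i ≈ 7.00.

n_i = 7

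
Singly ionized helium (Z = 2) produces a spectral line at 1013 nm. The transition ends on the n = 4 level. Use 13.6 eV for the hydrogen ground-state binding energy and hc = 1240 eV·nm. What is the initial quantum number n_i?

The photon energy is ΔE = hc/λ = 1240 / 1013 = 1.224 eV.
With Z = 2, ΔE = 54.40 × (1/n_f² − 1/n_i²), so 1/n_f² − 1/n_i² = 0.02250.
With n_f = 4: 1/n_i² = 1/16 − 0.02250 = 0.04000, so n_i ≈ 5.00.

n_i = 5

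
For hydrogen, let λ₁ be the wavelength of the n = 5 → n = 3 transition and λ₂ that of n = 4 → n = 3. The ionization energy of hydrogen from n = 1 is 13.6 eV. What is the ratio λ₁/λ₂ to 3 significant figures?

λ ∝ 1/ΔE ∝ 1/(1/n_f² − 1/n_i²), and the Z² and hc factors cancel in the ratio.
λ₁/λ₂ = (1/3² − 1/4²)/(1/3² − 1/5²) = 0.04861/0.07111 = 0.684.

0.684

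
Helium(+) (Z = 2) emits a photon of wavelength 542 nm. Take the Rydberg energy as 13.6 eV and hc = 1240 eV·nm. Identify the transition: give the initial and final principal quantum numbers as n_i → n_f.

n_i = 7, n_f = 4

The photon energy is ΔE = hc/λ = 1240 / 542 = 2.288 eV.
With Z = 2, ΔE = 54.40 × (1/n_f² − 1/n_i²), so 1/n_f² − 1/n_i² = 0.04206.
Trying n_f = 4 gives 1/n_i² = 0.02044, i.e. n_i ≈ 7; this pair matches.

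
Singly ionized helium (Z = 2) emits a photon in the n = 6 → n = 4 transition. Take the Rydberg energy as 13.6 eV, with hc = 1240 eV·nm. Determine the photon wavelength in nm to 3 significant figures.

656 nm

For Z = 2 the level energies scale as Z², so the effective Rydberg energy is 13.6 × 4 = 54.40 eV.
ΔE = 54.40 × (1/4² − 1/6²) = 54.40 × 0.03472 = 1.889 eV.
λ = hc/ΔE = 1240 / 1.889 = 656 nm.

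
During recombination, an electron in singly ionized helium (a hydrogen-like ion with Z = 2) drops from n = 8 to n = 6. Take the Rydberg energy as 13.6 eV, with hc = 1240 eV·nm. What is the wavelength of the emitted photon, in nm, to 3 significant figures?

1880 nm

For Z = 2 the level energies scale as Z², so the effective Rydberg energy is 13.6 × 4 = 54.40 eV.
ΔE = 54.40 × (1/6² − 1/8²) = 54.40 × 0.01215 = 0.6611 eV.
λ = hc/ΔE = 1240 / 0.6611 = 1880 nm.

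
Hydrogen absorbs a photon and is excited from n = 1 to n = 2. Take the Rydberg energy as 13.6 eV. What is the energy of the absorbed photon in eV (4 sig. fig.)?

10.20 eV

E_2 = −13.60/4 = −3.400 eV and E_1 = −13.60/1 = −13.60 eV.
The photon energy is |E_2 − E_1| = 10.20 eV.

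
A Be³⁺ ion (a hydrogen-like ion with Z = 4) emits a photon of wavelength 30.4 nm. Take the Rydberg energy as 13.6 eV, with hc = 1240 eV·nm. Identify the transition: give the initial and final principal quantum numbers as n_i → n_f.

n_i = 4, n_f = 2

The photon energy is ΔE = hc/λ = 1240 / 30.4 = 40.79 eV.
With Z = 4, ΔE = 217.6 × (1/n_f² − 1/n_i²), so 1/n_f² − 1/n_i² = 0.1875.
Trying n_f = 2 gives 1/n_i² = 0.06255, i.e. n_i ≈ 4; this pair matches.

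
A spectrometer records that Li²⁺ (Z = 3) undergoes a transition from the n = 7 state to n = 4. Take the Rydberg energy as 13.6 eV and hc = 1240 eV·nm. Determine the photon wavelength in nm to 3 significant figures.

241 nm

For Z = 3 the level energies scale as Z², so the effective Rydberg energy is 13.6 × 9 = 122.4 eV.
ΔE = 122.4 × (1/4² − 1/7²) = 122.4 × 0.04209 = 5.152 eV.
λ = hc/ΔE = 1240 / 5.152 = 241 nm.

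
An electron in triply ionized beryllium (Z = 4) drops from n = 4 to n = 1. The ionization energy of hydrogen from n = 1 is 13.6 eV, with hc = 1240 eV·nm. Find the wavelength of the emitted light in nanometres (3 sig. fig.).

For Z = 4 the level energies scale as Z², so the effective Rydberg energy is 13.6 × 16 = 217.6 eV.
ΔE = 217.6 × (1/1² − 1/4²) = 217.6 × 0.9375 = 204.0 eV.
λ = hc/ΔE = 1240 / 204.0 = 6.08 nm.

6.08 nm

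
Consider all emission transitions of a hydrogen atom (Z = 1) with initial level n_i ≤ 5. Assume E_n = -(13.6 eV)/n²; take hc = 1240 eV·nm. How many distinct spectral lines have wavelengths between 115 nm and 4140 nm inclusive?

Enumerate all n_i → n_f pairs with 1 ≤ n_f < n_i ≤ 5 and compute λ = 1240 / [13.6·1·(1/n_f² − 1/n_i²)].
Lines falling in [115, 4140] nm: 2→1 (121.6 nm), 5→2 (434.2 nm), 4→2 (486.3 nm), 3→2 (656.5 nm), 5→3 (1282 nm), 4→3 (1876 nm), 5→4 (4052 nm).

7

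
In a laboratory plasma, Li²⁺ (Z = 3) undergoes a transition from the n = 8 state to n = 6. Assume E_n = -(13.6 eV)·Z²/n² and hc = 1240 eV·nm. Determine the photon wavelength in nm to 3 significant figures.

For Z = 3 the level energies scale as Z², so the effective Rydberg energy is 13.6 × 9 = 122.4 eV.
ΔE = 122.4 × (1/6² − 1/8²) = 122.4 × 0.01215 = 1.488 eV.
λ = hc/ΔE = 1240 / 1.488 = 834 nm.

834 nm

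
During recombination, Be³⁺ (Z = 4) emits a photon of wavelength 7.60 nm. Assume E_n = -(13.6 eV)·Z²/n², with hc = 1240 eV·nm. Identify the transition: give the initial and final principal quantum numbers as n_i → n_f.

The photon energy is ΔE = hc/λ = 1240 / 7.60 = 163.2 eV.
With Z = 4, ΔE = 217.6 × (1/n_f² − 1/n_i²), so 1/n_f² − 1/n_i² = 0.7498.
Trying n_f = 1 gives 1/n_i² = 0.2502, i.e. n_i ≈ 2; this pair matches.

n_i = 2, n_f = 1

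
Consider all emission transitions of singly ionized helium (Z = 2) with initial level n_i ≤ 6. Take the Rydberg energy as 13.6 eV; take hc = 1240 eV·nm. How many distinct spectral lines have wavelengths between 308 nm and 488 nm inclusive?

Enumerate all n_i → n_f pairs with 1 ≤ n_f < n_i ≤ 6 and compute λ = 1240 / [13.6·4·(1/n_f² − 1/n_i²)].
Lines falling in [308, 488] nm: 5→3 (320.5 nm), 4→3 (468.9 nm).

2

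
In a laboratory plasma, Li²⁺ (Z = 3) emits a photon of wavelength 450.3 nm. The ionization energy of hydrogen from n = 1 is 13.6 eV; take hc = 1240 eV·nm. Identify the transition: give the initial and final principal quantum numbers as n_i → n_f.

The photon energy is ΔE = hc/λ = 1240 / 450.3 = 2.754 eV.
With Z = 3, ΔE = 122.4 × (1/n_f² − 1/n_i²), so 1/n_f² − 1/n_i² = 0.02250.
Trying n_f = 4 gives 1/n_i² = 0.04000, i.e. n_i ≈ 5; this pair matches.

n_i = 5, n_f = 4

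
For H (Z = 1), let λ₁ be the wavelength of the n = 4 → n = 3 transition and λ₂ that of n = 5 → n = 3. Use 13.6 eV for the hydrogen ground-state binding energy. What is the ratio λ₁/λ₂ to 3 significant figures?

1.46

λ ∝ 1/ΔE ∝ 1/(1/n_f² − 1/n_i²), and the Z² and hc factors cancel in the ratio.
λ₁/λ₂ = (1/3² − 1/5²)/(1/3² − 1/4²) = 0.07111/0.04861 = 1.46.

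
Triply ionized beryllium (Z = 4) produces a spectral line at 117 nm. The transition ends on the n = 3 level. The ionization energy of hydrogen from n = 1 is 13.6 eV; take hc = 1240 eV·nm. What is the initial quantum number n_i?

n_i = 4

The photon energy is ΔE = hc/λ = 1240 / 117 = 10.60 eV.
With Z = 4, ΔE = 217.6 × (1/n_f² − 1/n_i²), so 1/n_f² − 1/n_i² = 0.04871.
With n_f = 3: 1/n_i² = 1/9 − 0.04871 = 0.06241, so n_i ≈ 4.00.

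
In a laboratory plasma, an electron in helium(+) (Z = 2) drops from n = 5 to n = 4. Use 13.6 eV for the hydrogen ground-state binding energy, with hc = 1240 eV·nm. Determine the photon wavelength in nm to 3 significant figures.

1010 nm

For Z = 2 the level energies scale as Z², so the effective Rydberg energy is 13.6 × 4 = 54.40 eV.
ΔE = 54.40 × (1/4² − 1/5²) = 54.40 × 0.02250 = 1.224 eV.
λ = hc/ΔE = 1240 / 1.224 = 1010 nm.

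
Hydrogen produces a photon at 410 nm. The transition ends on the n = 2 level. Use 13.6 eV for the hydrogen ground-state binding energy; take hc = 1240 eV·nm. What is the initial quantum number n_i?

The photon energy is ΔE = hc/λ = 1240 / 410 = 3.024 eV.
With Z = 1, ΔE = 13.60 × (1/n_f² − 1/n_i²), so 1/n_f² − 1/n_i² = 0.2224.
With n_f = 2: 1/n_i² = 1/4 − 0.2224 = 0.02762, so n_i ≈ 6.02.

n_i = 6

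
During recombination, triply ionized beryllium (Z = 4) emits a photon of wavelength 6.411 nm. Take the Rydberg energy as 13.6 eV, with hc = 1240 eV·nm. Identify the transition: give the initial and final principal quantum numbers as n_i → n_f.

The photon energy is ΔE = hc/λ = 1240 / 6.411 = 193.4 eV.
With Z = 4, ΔE = 217.6 × (1/n_f² − 1/n_i²), so 1/n_f² − 1/n_i² = 0.8889.
Trying n_f = 1 gives 1/n_i² = 0.1111, i.e. n_i ≈ 3; this pair matches.

n_i = 3, n_f = 1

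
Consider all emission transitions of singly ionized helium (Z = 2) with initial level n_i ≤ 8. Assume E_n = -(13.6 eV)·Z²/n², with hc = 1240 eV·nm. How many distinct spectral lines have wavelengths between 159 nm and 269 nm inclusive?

3

Enumerate all n_i → n_f pairs with 1 ≤ n_f < n_i ≤ 8 and compute λ = 1240 / [13.6·4·(1/n_f² − 1/n_i²)].
Lines falling in [159, 269] nm: 3→2 (164.1 nm), 8→3 (238.7 nm), 7→3 (251.3 nm).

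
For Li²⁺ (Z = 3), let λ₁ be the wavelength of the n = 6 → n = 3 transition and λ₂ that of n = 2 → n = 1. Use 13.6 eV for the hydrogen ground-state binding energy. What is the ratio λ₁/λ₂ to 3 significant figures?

9.00

λ ∝ 1/ΔE ∝ 1/(1/n_f² − 1/n_i²), and the Z² and hc factors cancel in the ratio.
λ₁/λ₂ = (1/1² − 1/2²)/(1/3² − 1/6²) = 0.7500/0.08333 = 9.00.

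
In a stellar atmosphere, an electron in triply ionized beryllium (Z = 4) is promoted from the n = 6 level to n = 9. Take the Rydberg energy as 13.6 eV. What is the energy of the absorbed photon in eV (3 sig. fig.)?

The Bohr energies scale as Z², so for Z = 4: E_n = −217.6/n² eV.
E_9 = −217.6/81 = −2.686 eV and E_6 = −217.6/36 = −6.044 eV.
The photon energy is |E_9 − E_6| = 3.36 eV.

3.36 eV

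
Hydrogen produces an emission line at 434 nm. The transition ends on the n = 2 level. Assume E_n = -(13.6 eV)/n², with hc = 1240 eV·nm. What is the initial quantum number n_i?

n_i = 5

The photon energy is ΔE = hc/λ = 1240 / 434 = 2.857 eV.
With Z = 1, ΔE = 13.60 × (1/n_f² − 1/n_i²), so 1/n_f² − 1/n_i² = 0.2101.
With n_f = 2: 1/n_i² = 1/4 − 0.2101 = 0.03992, so n_i ≈ 5.01.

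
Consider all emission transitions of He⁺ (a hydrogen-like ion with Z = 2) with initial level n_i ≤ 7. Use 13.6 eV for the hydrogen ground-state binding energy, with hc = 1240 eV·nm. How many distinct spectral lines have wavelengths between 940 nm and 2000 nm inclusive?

3

Enumerate all n_i → n_f pairs with 1 ≤ n_f < n_i ≤ 7 and compute λ = 1240 / [13.6·4·(1/n_f² − 1/n_i²)].
Lines falling in [940, 2000] nm: 5→4 (1013 nm), 7→5 (1163 nm), 6→5 (1865 nm).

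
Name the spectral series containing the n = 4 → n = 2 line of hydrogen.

Balmer

The series is set by the lower level: n_f = 2 is the Balmer series.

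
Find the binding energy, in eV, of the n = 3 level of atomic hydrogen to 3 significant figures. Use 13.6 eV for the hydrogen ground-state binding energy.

E_3 = −13.60/9 = −1.51 eV, so ionization (to E = 0) requires 1.51 eV.

1.51 eV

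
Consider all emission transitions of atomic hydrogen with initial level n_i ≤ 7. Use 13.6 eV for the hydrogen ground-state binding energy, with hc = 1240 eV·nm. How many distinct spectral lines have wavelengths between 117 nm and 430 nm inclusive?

3

Enumerate all n_i → n_f pairs with 1 ≤ n_f < n_i ≤ 7 and compute λ = 1240 / [13.6·1·(1/n_f² − 1/n_i²)].
Lines falling in [117, 430] nm: 2→1 (121.6 nm), 7→2 (397.1 nm), 6→2 (410.3 nm).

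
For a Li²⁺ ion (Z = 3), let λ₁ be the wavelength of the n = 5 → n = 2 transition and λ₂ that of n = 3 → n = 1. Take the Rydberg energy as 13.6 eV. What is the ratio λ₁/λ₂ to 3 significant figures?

4.23

λ ∝ 1/ΔE ∝ 1/(1/n_f² − 1/n_i²), and the Z² and hc factors cancel in the ratio.
λ₁/λ₂ = (1/1² − 1/3²)/(1/2² − 1/5²) = 0.8889/0.2100 = 4.23.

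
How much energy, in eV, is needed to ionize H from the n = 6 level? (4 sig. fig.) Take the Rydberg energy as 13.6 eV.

0.3778 eV

E_6 = −13.60/36 = −0.3778 eV, so ionization (to E = 0) requires 0.3778 eV.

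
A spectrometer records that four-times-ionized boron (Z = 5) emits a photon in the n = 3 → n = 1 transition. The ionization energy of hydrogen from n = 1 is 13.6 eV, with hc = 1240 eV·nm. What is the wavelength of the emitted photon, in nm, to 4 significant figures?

For Z = 5 the level energies scale as Z², so the effective Rydberg energy is 13.6 × 25 = 340.0 eV.
ΔE = 340.0 × (1/1² − 1/3²) = 340.0 × 0.8889 = 302.2 eV.
λ = hc/ΔE = 1240 / 302.2 = 4.103 nm.

4.103 nm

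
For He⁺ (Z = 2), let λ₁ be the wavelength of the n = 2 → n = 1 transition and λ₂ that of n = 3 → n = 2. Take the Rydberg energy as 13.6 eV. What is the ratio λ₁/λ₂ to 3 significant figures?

λ ∝ 1/ΔE ∝ 1/(1/n_f² − 1/n_i²), and the Z² and hc factors cancel in the ratio.
λ₁/λ₂ = (1/2² − 1/3²)/(1/1² − 1/2²) = 0.1389/0.7500 = 0.185.

0.185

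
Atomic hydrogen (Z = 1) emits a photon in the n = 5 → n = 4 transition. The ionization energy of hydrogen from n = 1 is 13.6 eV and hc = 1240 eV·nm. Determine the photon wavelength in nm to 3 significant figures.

ΔE = 13.60 × (1/4² − 1/5²) = 13.60 × 0.02250 = 0.3060 eV.
λ = hc/ΔE = 1240 / 0.3060 = 4050 nm.

4050 nm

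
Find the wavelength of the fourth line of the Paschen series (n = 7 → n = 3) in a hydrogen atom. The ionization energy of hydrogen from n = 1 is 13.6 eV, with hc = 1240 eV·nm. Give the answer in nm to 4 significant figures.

The Paschen series terminates on n_f = 3; the fourth line has n_i = 3+4 = 7.
ΔE = 13.60 × (1/3² − 1/7²) = 1.234 eV.
λ = 1240 / 1.234 = 1005 nm.

1005 nm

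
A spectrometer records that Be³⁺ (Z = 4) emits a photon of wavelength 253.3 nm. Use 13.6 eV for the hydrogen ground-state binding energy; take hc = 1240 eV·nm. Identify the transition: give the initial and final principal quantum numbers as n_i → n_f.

The photon energy is ΔE = hc/λ = 1240 / 253.3 = 4.895 eV.
With Z = 4, ΔE = 217.6 × (1/n_f² − 1/n_i²), so 1/n_f² − 1/n_i² = 0.02250.
Trying n_f = 4 gives 1/n_i² = 0.04000, i.e. n_i ≈ 5; this pair matches.

n_i = 5, n_f = 4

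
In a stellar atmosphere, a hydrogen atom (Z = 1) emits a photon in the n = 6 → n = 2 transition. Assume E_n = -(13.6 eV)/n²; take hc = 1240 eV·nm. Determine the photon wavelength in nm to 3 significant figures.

410 nm

ΔE = 13.60 × (1/2² − 1/6²) = 13.60 × 0.2222 = 3.022 eV.
λ = hc/ΔE = 1240 / 3.022 = 410 nm.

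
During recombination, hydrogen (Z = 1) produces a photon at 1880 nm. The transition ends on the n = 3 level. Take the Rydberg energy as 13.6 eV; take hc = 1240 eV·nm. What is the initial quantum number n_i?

n_i = 4

The photon energy is ΔE = hc/λ = 1240 / 1880 = 0.6596 eV.
With Z = 1, ΔE = 13.60 × (1/n_f² − 1/n_i²), so 1/n_f² − 1/n_i² = 0.04850.
With n_f = 3: 1/n_i² = 1/9 − 0.04850 = 0.06261, so n_i ≈ 4.00.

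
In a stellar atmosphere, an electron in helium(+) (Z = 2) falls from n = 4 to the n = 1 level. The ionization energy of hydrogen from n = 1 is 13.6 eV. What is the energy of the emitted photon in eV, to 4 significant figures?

51.00 eV

The Bohr energies scale as Z², so for Z = 2: E_n = −54.40/n² eV.
E_4 = −54.40/16 = −3.400 eV and E_1 = −54.40/1 = −54.40 eV.
The photon energy is |E_4 − E_1| = 51.00 eV.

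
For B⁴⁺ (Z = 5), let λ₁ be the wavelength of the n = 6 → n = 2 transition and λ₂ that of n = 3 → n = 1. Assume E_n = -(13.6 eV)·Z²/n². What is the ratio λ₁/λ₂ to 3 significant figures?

λ ∝ 1/ΔE ∝ 1/(1/n_f² − 1/n_i²), and the Z² and hc factors cancel in the ratio.
λ₁/λ₂ = (1/1² − 1/3²)/(1/2² − 1/6²) = 0.8889/0.2222 = 4.00.

4.00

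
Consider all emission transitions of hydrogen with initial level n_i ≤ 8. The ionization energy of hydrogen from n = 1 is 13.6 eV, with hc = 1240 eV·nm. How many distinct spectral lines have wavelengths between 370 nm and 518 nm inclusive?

Enumerate all n_i → n_f pairs with 1 ≤ n_f < n_i ≤ 8 and compute λ = 1240 / [13.6·1·(1/n_f² − 1/n_i²)].
Lines falling in [370, 518] nm: 8→2 (389.0 nm), 7→2 (397.1 nm), 6→2 (410.3 nm), 5→2 (434.2 nm), 4→2 (486.3 nm).

5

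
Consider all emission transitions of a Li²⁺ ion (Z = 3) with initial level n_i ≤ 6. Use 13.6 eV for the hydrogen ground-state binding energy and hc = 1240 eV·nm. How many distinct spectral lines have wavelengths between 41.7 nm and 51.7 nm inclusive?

2

Enumerate all n_i → n_f pairs with 1 ≤ n_f < n_i ≤ 6 and compute λ = 1240 / [13.6·9·(1/n_f² − 1/n_i²)].
Lines falling in [41.7, 51.7] nm: 6→2 (45.59 nm), 5→2 (48.24 nm).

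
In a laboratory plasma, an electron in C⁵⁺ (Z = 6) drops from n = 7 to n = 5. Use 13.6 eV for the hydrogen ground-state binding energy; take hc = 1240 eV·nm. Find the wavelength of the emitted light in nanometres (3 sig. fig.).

For Z = 6 the level energies scale as Z², so the effective Rydberg energy is 13.6 × 36 = 489.6 eV.
ΔE = 489.6 × (1/5² − 1/7²) = 489.6 × 0.01959 = 9.592 eV.
λ = hc/ΔE = 1240 / 9.592 = 129 nm.

129 nm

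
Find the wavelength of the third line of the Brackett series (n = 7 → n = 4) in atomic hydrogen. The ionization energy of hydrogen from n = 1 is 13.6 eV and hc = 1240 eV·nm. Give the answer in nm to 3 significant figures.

2170 nm

The Brackett series terminates on n_f = 4; the third line has n_i = 4+3 = 7.
ΔE = 13.60 × (1/4² − 1/7²) = 0.5724 eV.
λ = 1240 / 0.5724 = 2170 nm.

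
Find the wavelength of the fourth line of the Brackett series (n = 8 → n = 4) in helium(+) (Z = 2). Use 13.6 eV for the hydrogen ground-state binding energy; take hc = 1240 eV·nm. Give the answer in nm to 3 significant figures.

486 nm

The Brackett series terminates on n_f = 4; the fourth line has n_i = 4+4 = 8.
ΔE = 54.40 × (1/4² − 1/8²) = 2.550 eV.
λ = 1240 / 2.550 = 486 nm.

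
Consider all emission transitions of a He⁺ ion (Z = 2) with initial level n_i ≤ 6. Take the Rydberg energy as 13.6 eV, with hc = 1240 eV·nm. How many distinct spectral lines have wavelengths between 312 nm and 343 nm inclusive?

Enumerate all n_i → n_f pairs with 1 ≤ n_f < n_i ≤ 6 and compute λ = 1240 / [13.6·4·(1/n_f² − 1/n_i²)].
Lines falling in [312, 343] nm: 5→3 (320.5 nm).

1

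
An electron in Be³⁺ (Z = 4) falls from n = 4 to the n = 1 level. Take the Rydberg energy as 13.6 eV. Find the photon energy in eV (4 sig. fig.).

The Bohr energies scale as Z², so for Z = 4: E_n = −217.6/n² eV.
E_4 = −217.6/16 = −13.60 eV and E_1 = −217.6/1 = −217.6 eV.
The photon energy is |E_4 − E_1| = 204.0 eV.

204.0 eV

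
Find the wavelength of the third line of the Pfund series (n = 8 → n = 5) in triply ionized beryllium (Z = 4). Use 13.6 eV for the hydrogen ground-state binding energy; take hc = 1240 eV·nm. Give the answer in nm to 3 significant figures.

The Pfund series terminates on n_f = 5; the third line has n_i = 5+3 = 8.
ΔE = 217.6 × (1/5² − 1/8²) = 5.304 eV.
λ = 1240 / 5.304 = 234 nm.

234 nm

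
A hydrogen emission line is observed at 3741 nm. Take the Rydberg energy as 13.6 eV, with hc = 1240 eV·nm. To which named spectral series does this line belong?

Pfund

ΔE = 1240/3741 = 0.3315 eV.
This matches 13.6 × (1/5² − 1/8²), so n_f = 5: the Pfund series.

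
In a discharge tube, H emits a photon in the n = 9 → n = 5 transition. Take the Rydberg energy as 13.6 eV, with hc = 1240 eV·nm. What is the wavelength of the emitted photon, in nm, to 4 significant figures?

ΔE = 13.60 × (1/5² − 1/9²) = 13.60 × 0.02765 = 0.3761 eV.
λ = hc/ΔE = 1240 / 0.3761 = 3297 nm.
This line belongs to the Pfund series.

3297 nm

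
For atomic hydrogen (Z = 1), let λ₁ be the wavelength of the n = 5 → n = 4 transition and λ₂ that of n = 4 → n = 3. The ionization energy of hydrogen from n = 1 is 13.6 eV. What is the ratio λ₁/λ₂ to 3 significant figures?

2.16

λ ∝ 1/ΔE ∝ 1/(1/n_f² − 1/n_i²), and the Z² and hc factors cancel in the ratio.
λ₁/λ₂ = (1/3² − 1/4²)/(1/4² − 1/5²) = 0.04861/0.02250 = 2.16.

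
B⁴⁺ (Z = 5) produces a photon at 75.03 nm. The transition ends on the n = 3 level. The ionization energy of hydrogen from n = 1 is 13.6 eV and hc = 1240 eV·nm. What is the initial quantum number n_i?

The photon energy is ΔE = hc/λ = 1240 / 75.03 = 16.53 eV.
With Z = 5, ΔE = 340.0 × (1/n_f² − 1/n_i²), so 1/n_f² − 1/n_i² = 0.04861.
With n_f = 3: 1/n_i² = 1/9 − 0.04861 = 0.06250, so n_i ≈ 4.00.

n_i = 4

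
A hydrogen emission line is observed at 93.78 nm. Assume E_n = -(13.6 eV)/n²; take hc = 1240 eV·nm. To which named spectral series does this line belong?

Lyman

ΔE = 1240/93.78 = 13.22 eV.
This matches 13.6 × (1/1² − 1/6²), so n_f = 1: the Lyman series.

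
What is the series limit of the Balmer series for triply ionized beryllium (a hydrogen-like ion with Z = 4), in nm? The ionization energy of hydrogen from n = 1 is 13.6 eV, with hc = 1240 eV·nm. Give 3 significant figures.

The Balmer series has lower level n_f = 2; the series limit corresponds to n_i → ∞.
ΔE_max = 13.6 × 16 / 2² = 54.40 eV.
λ_min = 1240 / 54.40 = 22.8 nm.

22.8 nm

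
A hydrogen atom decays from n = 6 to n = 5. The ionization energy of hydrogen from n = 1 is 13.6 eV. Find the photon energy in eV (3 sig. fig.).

E_6 = −13.60/36 = −0.3778 eV and E_5 = −13.60/25 = −0.5440 eV.
The photon energy is |E_6 − E_5| = 0.166 eV.

0.166 eV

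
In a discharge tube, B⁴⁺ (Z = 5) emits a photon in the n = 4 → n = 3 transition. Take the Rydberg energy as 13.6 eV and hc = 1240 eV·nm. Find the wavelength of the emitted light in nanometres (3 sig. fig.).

For Z = 5 the level energies scale as Z², so the effective Rydberg energy is 13.6 × 25 = 340.0 eV.
ΔE = 340.0 × (1/3² − 1/4²) = 340.0 × 0.04861 = 16.53 eV.
λ = hc/ΔE = 1240 / 16.53 = 75.0 nm.

75.0 nm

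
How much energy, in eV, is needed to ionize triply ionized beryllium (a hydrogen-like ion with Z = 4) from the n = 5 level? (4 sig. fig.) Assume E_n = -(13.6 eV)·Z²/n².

E_n = −13.6 Z²/n² = −217.6/n² eV for Z = 4.
E_5 = −217.6/25 = −8.704 eV, so ionization (to E = 0) requires 8.704 eV.

8.704 eV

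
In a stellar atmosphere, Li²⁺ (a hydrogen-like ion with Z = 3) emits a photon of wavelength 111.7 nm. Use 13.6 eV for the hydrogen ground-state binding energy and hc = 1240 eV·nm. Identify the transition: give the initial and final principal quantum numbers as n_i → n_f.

n_i = 7, n_f = 3

The photon energy is ΔE = hc/λ = 1240 / 111.7 = 11.10 eV.
With Z = 3, ΔE = 122.4 × (1/n_f² − 1/n_i²), so 1/n_f² − 1/n_i² = 0.09070.
Trying n_f = 3 gives 1/n_i² = 0.02042, i.e. n_i ≈ 7; this pair matches.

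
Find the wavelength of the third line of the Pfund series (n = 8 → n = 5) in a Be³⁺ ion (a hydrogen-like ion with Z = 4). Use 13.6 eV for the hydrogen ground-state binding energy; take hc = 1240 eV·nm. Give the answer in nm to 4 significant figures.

The Pfund series terminates on n_f = 5; the third line has n_i = 5+3 = 8.
ΔE = 217.6 × (1/5² − 1/8²) = 5.304 eV.
λ = 1240 / 5.304 = 233.8 nm.

233.8 nm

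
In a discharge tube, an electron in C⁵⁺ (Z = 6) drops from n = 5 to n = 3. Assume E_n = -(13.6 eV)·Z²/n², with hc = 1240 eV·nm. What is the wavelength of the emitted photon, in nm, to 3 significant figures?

For Z = 6 the level energies scale as Z², so the effective Rydberg energy is 13.6 × 36 = 489.6 eV.
ΔE = 489.6 × (1/3² − 1/5²) = 489.6 × 0.07111 = 34.82 eV.
λ = hc/ΔE = 1240 / 34.82 = 35.6 nm.

35.6 nm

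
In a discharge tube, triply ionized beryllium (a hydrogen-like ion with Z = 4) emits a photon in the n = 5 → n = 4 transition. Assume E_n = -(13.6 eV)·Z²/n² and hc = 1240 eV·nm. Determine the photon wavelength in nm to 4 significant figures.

For Z = 4 the level energies scale as Z², so the effective Rydberg energy is 13.6 × 16 = 217.6 eV.
ΔE = 217.6 × (1/4² − 1/5²) = 217.6 × 0.02250 = 4.896 eV.
λ = hc/ΔE = 1240 / 4.896 = 253.3 nm.

253.3 nm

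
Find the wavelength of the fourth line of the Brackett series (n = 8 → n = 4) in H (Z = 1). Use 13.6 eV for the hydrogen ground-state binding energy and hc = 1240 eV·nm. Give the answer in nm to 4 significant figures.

The Brackett series terminates on n_f = 4; the fourth line has n_i = 4+4 = 8.
ΔE = 13.60 × (1/4² − 1/8²) = 0.6375 eV.
λ = 1240 / 0.6375 = 1945 nm.

1945 nm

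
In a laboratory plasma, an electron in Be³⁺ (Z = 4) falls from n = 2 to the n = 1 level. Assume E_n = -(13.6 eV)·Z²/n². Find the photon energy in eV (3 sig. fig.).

The Bohr energies scale as Z², so for Z = 4: E_n = −217.6/n² eV.
E_2 = −217.6/4 = −54.40 eV and E_1 = −217.6/1 = −217.6 eV.
The photon energy is |E_2 − E_1| = 163 eV.

163 eV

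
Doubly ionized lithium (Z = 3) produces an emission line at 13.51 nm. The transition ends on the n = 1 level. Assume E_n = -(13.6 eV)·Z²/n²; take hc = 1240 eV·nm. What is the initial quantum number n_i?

The photon energy is ΔE = hc/λ = 1240 / 13.51 = 91.78 eV.
With Z = 3, ΔE = 122.4 × (1/n_f² − 1/n_i²), so 1/n_f² − 1/n_i² = 0.7499.
With n_f = 1: 1/n_i² = 1/1 − 0.7499 = 0.2501, so n_i ≈ 2.00.

n_i = 2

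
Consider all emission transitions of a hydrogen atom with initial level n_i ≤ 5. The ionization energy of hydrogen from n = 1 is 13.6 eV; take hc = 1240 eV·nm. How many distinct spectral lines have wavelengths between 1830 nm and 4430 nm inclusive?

2

Enumerate all n_i → n_f pairs with 1 ≤ n_f < n_i ≤ 5 and compute λ = 1240 / [13.6·1·(1/n_f² − 1/n_i²)].
Lines falling in [1830, 4430] nm: 4→3 (1876 nm), 5→4 (4052 nm).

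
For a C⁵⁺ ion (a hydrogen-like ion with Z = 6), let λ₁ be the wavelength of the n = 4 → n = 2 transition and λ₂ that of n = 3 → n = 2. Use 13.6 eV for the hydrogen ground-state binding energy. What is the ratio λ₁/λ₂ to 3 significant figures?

λ ∝ 1/ΔE ∝ 1/(1/n_f² − 1/n_i²), and the Z² and hc factors cancel in the ratio.
λ₁/λ₂ = (1/2² − 1/3²)/(1/2² − 1/4²) = 0.1389/0.1875 = 0.741.

0.741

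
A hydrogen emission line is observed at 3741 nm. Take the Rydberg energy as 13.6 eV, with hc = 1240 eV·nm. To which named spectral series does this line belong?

Pfund

ΔE = 1240/3741 = 0.3315 eV.
This matches 13.6 × (1/5² − 1/8²), so n_f = 5: the Pfund series.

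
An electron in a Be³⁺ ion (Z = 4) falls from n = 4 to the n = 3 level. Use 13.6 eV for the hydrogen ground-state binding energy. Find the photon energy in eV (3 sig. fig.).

10.6 eV

The Bohr energies scale as Z², so for Z = 4: E_n = −217.6/n² eV.
E_4 = −217.6/16 = −13.60 eV and E_3 = −217.6/9 = −24.18 eV.
The photon energy is |E_4 − E_3| = 10.6 eV.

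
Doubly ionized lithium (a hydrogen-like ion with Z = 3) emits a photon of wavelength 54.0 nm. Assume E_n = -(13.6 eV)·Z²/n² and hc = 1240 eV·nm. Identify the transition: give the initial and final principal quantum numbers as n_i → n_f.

The photon energy is ΔE = hc/λ = 1240 / 54.0 = 22.96 eV.
With Z = 3, ΔE = 122.4 × (1/n_f² − 1/n_i²), so 1/n_f² − 1/n_i² = 0.1876.
Trying n_f = 2 gives 1/n_i² = 0.06239, i.e. n_i ≈ 4; this pair matches.

n_i = 4, n_f = 2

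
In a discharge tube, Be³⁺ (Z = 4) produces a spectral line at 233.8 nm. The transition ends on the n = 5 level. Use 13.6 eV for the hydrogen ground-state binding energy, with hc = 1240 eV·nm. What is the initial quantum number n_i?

n_i = 8

The photon energy is ΔE = hc/λ = 1240 / 233.8 = 5.304 eV.
With Z = 4, ΔE = 217.6 × (1/n_f² − 1/n_i²), so 1/n_f² − 1/n_i² = 0.02437.
With n_f = 5: 1/n_i² = 1/25 − 0.02437 = 0.01563, so n_i ≈ 8.00.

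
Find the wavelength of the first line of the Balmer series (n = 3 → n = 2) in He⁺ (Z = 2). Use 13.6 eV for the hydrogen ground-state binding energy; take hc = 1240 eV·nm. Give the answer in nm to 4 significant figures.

The Balmer series terminates on n_f = 2; the first line has n_i = 2+1 = 3.
ΔE = 54.40 × (1/2² − 1/3²) = 7.556 eV.
λ = 1240 / 7.556 = 164.1 nm.

164.1 nm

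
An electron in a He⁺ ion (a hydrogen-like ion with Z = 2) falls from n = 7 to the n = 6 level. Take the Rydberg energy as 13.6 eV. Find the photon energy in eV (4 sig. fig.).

0.4009 eV

The Bohr energies scale as Z², so for Z = 2: E_n = −54.40/n² eV.
E_7 = −54.40/49 = −1.110 eV and E_6 = −54.40/36 = −1.511 eV.
The photon energy is |E_7 − E_6| = 0.4009 eV.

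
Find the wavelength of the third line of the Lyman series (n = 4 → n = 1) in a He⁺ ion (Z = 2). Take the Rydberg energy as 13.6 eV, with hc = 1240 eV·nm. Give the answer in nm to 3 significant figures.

The Lyman series terminates on n_f = 1; the third line has n_i = 1+3 = 4.
ΔE = 54.40 × (1/1² − 1/4²) = 51.00 eV.
λ = 1240 / 51.00 = 24.3 nm.

24.3 nm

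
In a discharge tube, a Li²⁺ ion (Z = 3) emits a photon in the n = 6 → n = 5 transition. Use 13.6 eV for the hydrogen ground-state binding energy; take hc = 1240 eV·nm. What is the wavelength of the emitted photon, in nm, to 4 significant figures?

828.9 nm

For Z = 3 the level energies scale as Z², so the effective Rydberg energy is 13.6 × 9 = 122.4 eV.
ΔE = 122.4 × (1/5² − 1/6²) = 122.4 × 0.01222 = 1.496 eV.
λ = hc/ΔE = 1240 / 1.496 = 828.9 nm.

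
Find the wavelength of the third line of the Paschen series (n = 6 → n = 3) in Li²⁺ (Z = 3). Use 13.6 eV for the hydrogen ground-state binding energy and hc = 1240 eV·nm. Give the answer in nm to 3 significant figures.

122 nm

The Paschen series terminates on n_f = 3; the third line has n_i = 3+3 = 6.
ΔE = 122.4 × (1/3² − 1/6²) = 10.20 eV.
λ = 1240 / 10.20 = 122 nm.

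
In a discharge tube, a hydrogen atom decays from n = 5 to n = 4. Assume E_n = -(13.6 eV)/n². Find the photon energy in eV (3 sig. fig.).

0.306 eV

E_5 = −13.60/25 = −0.5440 eV and E_4 = −13.60/16 = −0.8500 eV.
The photon energy is |E_5 − E_4| = 0.306 eV.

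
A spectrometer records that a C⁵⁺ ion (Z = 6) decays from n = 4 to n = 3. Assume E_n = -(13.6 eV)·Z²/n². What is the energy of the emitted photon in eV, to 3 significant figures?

23.8 eV

The Bohr energies scale as Z², so for Z = 6: E_n = −489.6/n² eV.
E_4 = −489.6/16 = −30.60 eV and E_3 = −489.6/9 = −54.40 eV.
The photon energy is |E_4 − E_3| = 23.8 eV.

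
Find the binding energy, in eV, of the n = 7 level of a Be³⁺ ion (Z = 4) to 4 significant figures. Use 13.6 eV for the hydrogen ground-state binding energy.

E_n = −13.6 Z²/n² = −217.6/n² eV for Z = 4.
E_7 = −217.6/49 = −4.441 eV, so ionization (to E = 0) requires 4.441 eV.

4.441 eV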